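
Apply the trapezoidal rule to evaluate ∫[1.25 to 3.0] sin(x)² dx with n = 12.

f(x) = sin(x)²
a = 1.25, b = 3.0, n = 12
h = (b - a)/n = 0.145833

Trapezoidal rule: (h/2)[f(x₀) + 2f(x₁) + 2f(x₂) + ... + f(xₙ)]

x_0 = 1.2500, f(x_0) = 0.900572, coefficient = 1
x_1 = 1.3958, f(x_1) = 0.969699, coefficient = 2
x_2 = 1.5417, f(x_2) = 0.999152, coefficient = 2
x_3 = 1.6875, f(x_3) = 0.986442, coefficient = 2
x_4 = 1.8333, f(x_4) = 0.932643, coefficient = 2
x_5 = 1.9792, f(x_5) = 0.842300, coefficient = 2
x_6 = 2.1250, f(x_6) = 0.723044, coefficient = 2
x_7 = 2.2708, f(x_7) = 0.584947, coefficient = 2
x_8 = 2.4167, f(x_8) = 0.439675, coefficient = 2
x_9 = 2.5625, f(x_9) = 0.299499, coefficient = 2
x_10 = 2.7083, f(x_10) = 0.176258, coefficient = 2
x_11 = 2.8542, f(x_11) = 0.080364, coefficient = 2
x_12 = 3.0000, f(x_12) = 0.019915, coefficient = 1

I ≈ (0.145833/2) × 14.988533 = 1.092914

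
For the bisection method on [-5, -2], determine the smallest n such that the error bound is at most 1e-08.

We need (b-a)/2^n ≤ 1e-08
(-2 - (-5))/2^n ≤ 1e-08
3/2^n ≤ 1e-08
2^n ≥ 300000000
n ≥ log₂(300000000) = 28.16
n ≥ 29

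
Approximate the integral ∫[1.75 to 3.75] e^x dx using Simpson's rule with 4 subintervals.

f(x) = e^x
a = 1.75, b = 3.75, n = 4
h = (b - a)/n = 0.500000

Simpson's rule: (h/3)[f(x₀) + 4f(x₁) + 2f(x₂) + ... + f(xₙ)]

x_0 = 1.7500, f(x_0) = 5.754603, coefficient = 1
x_1 = 2.2500, f(x_1) = 9.487736, coefficient = 4
x_2 = 2.7500, f(x_2) = 15.642632, coefficient = 2
x_3 = 3.2500, f(x_3) = 25.790340, coefficient = 4
x_4 = 3.7500, f(x_4) = 42.521082, coefficient = 1

I ≈ (0.500000/3) × 220.673251 = 36.778875
Exact value: 36.766479
Error: 0.012396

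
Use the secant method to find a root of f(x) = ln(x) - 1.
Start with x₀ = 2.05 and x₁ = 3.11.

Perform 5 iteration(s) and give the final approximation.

f(x) = ln(x) - 1
x₀ = 2.05, x₁ = 3.11

Secant formula: x_{n+1} = x_n - f(x_n)(x_n - x_{n-1})/(f(x_n) - f(x_{n-1}))

Iteration 1:
  f(2.050000) = -0.282160
  f(3.110000) = 0.134623
  x_2 = 3.110000 - 0.134623×(3.110000 - 2.050000)/(0.134623 - (-0.282160))
       = 2.767615
Iteration 2:
  f(3.110000) = 0.134623
  f(2.767615) = 0.017986
  x_3 = 2.767615 - 0.017986×(2.767615 - 3.110000)/(0.017986 - 0.134623)
       = 2.714818
Iteration 3:
  f(2.767615) = 0.017986
  f(2.714818) = -0.001275
  x_4 = 2.714818 - (-0.001275)×(2.714818 - 2.767615)/(-0.001275 - 0.017986)
       = 2.718313
Iteration 4:
  f(2.714818) = -0.001275
  f(2.718313) = 0.000012
  x_5 = 2.718313 - 0.000012×(2.718313 - 2.714818)/(0.000012 - (-0.001275))
       = 2.718282
Iteration 5:
  f(2.718313) = 0.000012
  f(2.718282) = 0.000000
  x_6 = 2.718282 - 0.000000×(2.718282 - 2.718313)/(0.000000 - 0.000012)
       = 2.718282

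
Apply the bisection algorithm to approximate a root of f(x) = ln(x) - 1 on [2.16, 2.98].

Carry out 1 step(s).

f(x) = ln(x) - 1
Initial interval: [2.16, 2.98]

Iteration 1:
  c_1 = (2.160000 + 2.980000)/2 = 2.570000
  f(c_1) = f(2.570000) = -0.056094
  f(a) × f(c) ≥ 0, new interval: [2.570000, 2.980000]

After 1 iteration(s), the approximation is c_1 = 2.570000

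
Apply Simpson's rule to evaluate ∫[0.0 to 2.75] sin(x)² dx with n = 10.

f(x) = sin(x)²
a = 0.0, b = 2.75, n = 10
h = (b - a)/n = 0.275000

Simpson's rule: (h/3)[f(x₀) + 4f(x₁) + 2f(x₂) + ... + f(xₙ)]

x_0 = 0.0000, f(x_0) = 0.000000, coefficient = 1
x_1 = 0.2750, f(x_1) = 0.073738, coefficient = 4
x_2 = 0.5500, f(x_2) = 0.273202, coefficient = 2
x_3 = 0.8250, f(x_3) = 0.539560, coefficient = 4
x_4 = 1.1000, f(x_4) = 0.794251, coefficient = 2
x_5 = 1.3750, f(x_5) = 0.962151, coefficient = 4
x_6 = 1.6500, f(x_6) = 0.993740, coefficient = 2
x_7 = 1.9250, f(x_7) = 0.879700, coefficient = 4
x_8 = 2.2000, f(x_8) = 0.653666, coefficient = 2
x_9 = 2.4750, f(x_9) = 0.382309, coefficient = 4
x_10 = 2.7500, f(x_10) = 0.145665, coefficient = 1

I ≈ (0.275000/3) × 16.925215 = 1.551478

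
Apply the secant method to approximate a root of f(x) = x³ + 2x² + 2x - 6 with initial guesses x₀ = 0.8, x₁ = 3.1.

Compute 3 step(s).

f(x) = x³ + 2x² + 2x - 6
x₀ = 0.8, x₁ = 3.1

Secant formula: x_{n+1} = x_n - f(x_n)(x_n - x_{n-1})/(f(x_n) - f(x_{n-1}))

Iteration 1:
  f(0.800000) = -2.608000
  f(3.100000) = 49.211000
  x_2 = 3.100000 - 49.211000×(3.100000 - 0.800000)/(49.211000 - (-2.608000))
       = 0.915757
Iteration 2:
  f(3.100000) = 49.211000
  f(0.915757) = -1.723302
  x_3 = 0.915757 - (-1.723302)×(0.915757 - 3.100000)/(-1.723302 - 49.211000)
       = 0.989658
Iteration 3:
  f(0.915757) = -1.723302
  f(0.989658) = -1.092544
  x_4 = 0.989658 - (-1.092544)×(0.989658 - 0.915757)/(-1.092544 - (-1.723302))
       = 1.117663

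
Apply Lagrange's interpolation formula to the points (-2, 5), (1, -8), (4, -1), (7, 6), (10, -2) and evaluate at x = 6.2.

Lagrange interpolation formula:
P(x) = Σ yᵢ × Lᵢ(x)
where Lᵢ(x) = Π_{j≠i} (x - xⱼ)/(xᵢ - xⱼ)

L_0(6.2) = (6.2 - 1)/(-2 - 1) × (6.2 - 4)/(-2 - 4) × (6.2 - 7)/(-2 - 7) × (6.2 - 10)/(-2 - 10) = 0.017890
L_1(6.2) = (6.2 - (-2))/(1 - (-2)) × (6.2 - 4)/(1 - 4) × (6.2 - 7)/(1 - 7) × (6.2 - 10)/(1 - 10) = -0.112843
L_2(6.2) = (6.2 - (-2))/(4 - (-2)) × (6.2 - 1)/(4 - 1) × (6.2 - 7)/(4 - 7) × (6.2 - 10)/(4 - 10) = 0.400079
L_3(6.2) = (6.2 - (-2))/(7 - (-2)) × (6.2 - 1)/(7 - 1) × (6.2 - 4)/(7 - 4) × (6.2 - 10)/(7 - 10) = 0.733478
L_4(6.2) = (6.2 - (-2))/(10 - (-2)) × (6.2 - 1)/(10 - 1) × (6.2 - 4)/(10 - 4) × (6.2 - 7)/(10 - 7) = -0.038604

P(6.2) = 5×L_0(6.2) + (-8)×L_1(6.2) + (-1)×L_2(6.2) + 6×L_3(6.2) + (-2)×L_4(6.2)
P(6.2) = 5.070189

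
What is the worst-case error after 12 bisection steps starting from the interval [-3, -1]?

Bisection error bound: |error| ≤ (b-a)/2^n
|error| ≤ (-1 - (-3))/2^12 = 2/2^12
|error| ≤ 0.0004882812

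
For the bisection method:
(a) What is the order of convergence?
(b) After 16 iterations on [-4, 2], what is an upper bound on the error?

(a) Bisection has linear (order 1) convergence; the error is halved each step.

(b) Error bound = (b-a)/2^n = (2 - (-4))/2^{16}
    = 6/2^{16}

(a) 1 (linear); (b) error ≤ 9.16e-05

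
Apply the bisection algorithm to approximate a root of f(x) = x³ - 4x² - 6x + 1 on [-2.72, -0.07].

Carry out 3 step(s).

f(x) = x³ - 4x² - 6x + 1
Initial interval: [-2.72, -0.07]

Iteration 1:
  c_1 = (-2.720000 + (-0.070000))/2 = -1.395000
  f(c_1) = f(-1.395000) = -1.128805
  f(a) × f(c) ≥ 0, new interval: [-1.395000, -0.070000]
Iteration 2:
  c_2 = (-1.395000 + (-0.070000))/2 = -0.732500
  f(c_2) = f(-0.732500) = 2.855748
  f(a) × f(c) < 0, new interval: [-1.395000, -0.732500]
Iteration 3:
  c_3 = (-1.395000 + (-0.732500))/2 = -1.063750
  f(c_3) = f(-1.063750) = 1.652542
  f(a) × f(c) < 0, new interval: [-1.395000, -1.063750]

After 3 iteration(s), the approximation is c_3 = -1.063750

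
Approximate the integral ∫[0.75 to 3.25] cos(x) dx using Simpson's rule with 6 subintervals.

f(x) = cos(x)
a = 0.75, b = 3.25, n = 6
h = (b - a)/n = 0.416667

Simpson's rule: (h/3)[f(x₀) + 4f(x₁) + 2f(x₂) + ... + f(xₙ)]

x_0 = 0.7500, f(x_0) = 0.731689, coefficient = 1
x_1 = 1.1667, f(x_1) = 0.393219, coefficient = 4
x_2 = 1.5833, f(x_2) = -0.012537, coefficient = 2
x_3 = 2.0000, f(x_3) = -0.416147, coefficient = 4
x_4 = 2.4167, f(x_4) = -0.748549, coefficient = 2
x_5 = 2.8333, f(x_5) = -0.952863, coefficient = 4
x_6 = 3.2500, f(x_6) = -0.994130, coefficient = 1

I ≈ (0.416667/3) × -5.687776 = -0.789969
Exact value: -0.789834
Error: 0.000135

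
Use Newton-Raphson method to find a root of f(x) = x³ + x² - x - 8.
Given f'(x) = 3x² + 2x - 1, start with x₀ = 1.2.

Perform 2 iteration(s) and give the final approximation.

f(x) = x³ + x² - x - 8
f'(x) = 3x² + 2x - 1
x₀ = 1.2

Newton-Raphson formula: x_{n+1} = x_n - f(x_n)/f'(x_n)

Iteration 1:
  f(1.200000) = -6.032000
  f'(1.200000) = 5.720000
  x_1 = 1.200000 - (-6.032000)/5.720000 = 2.254545
Iteration 2:
  f(2.254545) = 6.288228
  f'(2.254545) = 18.758017
  x_2 = 2.254545 - 6.288228/18.758017 = 1.919317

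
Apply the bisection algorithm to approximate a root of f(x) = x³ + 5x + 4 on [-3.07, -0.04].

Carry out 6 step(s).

f(x) = x³ + 5x + 4
Initial interval: [-3.07, -0.04]

Iteration 1:
  c_1 = (-3.070000 + (-0.040000))/2 = -1.555000
  f(c_1) = f(-1.555000) = -7.535029
  f(a) × f(c) ≥ 0, new interval: [-1.555000, -0.040000]
Iteration 2:
  c_2 = (-1.555000 + (-0.040000))/2 = -0.797500
  f(c_2) = f(-0.797500) = -0.494715
  f(a) × f(c) ≥ 0, new interval: [-0.797500, -0.040000]
Iteration 3:
  c_3 = (-0.797500 + (-0.040000))/2 = -0.418750
  f(c_3) = f(-0.418750) = 1.832822
  f(a) × f(c) < 0, new interval: [-0.797500, -0.418750]
Iteration 4:
  c_4 = (-0.797500 + (-0.418750))/2 = -0.608125
  f(c_4) = f(-0.608125) = 0.734481
  f(a) × f(c) < 0, new interval: [-0.797500, -0.608125]
Iteration 5:
  c_5 = (-0.797500 + (-0.608125))/2 = -0.702813
  f(c_5) = f(-0.702813) = 0.138786
  f(a) × f(c) < 0, new interval: [-0.797500, -0.702813]
Iteration 6:
  c_6 = (-0.797500 + (-0.702813))/2 = -0.750156
  f(c_6) = f(-0.750156) = -0.172920
  f(a) × f(c) ≥ 0, new interval: [-0.750156, -0.702813]

After 6 iteration(s), the approximation is c_6 = -0.750156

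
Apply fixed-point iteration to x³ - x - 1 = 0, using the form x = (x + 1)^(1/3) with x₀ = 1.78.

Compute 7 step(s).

Equation: x³ - x - 1 = 0
Fixed-point form: x = (x + 1)^(1/3)
x₀ = 1.78

x_1 = g(1.780000) = 1.406096
x_2 = g(1.406096) = 1.339998
x_3 = g(1.339998) = 1.327614
x_4 = g(1.327614) = 1.325268
x_5 = g(1.325268) = 1.324822
x_6 = g(1.324822) = 1.324738
x_7 = g(1.324738) = 1.324722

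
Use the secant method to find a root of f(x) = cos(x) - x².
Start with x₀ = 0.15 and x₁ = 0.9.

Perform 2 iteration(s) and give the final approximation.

f(x) = cos(x) - x²
x₀ = 0.15, x₁ = 0.9

Secant formula: x_{n+1} = x_n - f(x_n)(x_n - x_{n-1})/(f(x_n) - f(x_{n-1}))

Iteration 1:
  f(0.150000) = 0.966271
  f(0.900000) = -0.188390
  x_2 = 0.900000 - (-0.188390)×(0.900000 - 0.150000)/(-0.188390 - 0.966271)
       = 0.777633
Iteration 2:
  f(0.900000) = -0.188390
  f(0.777633) = 0.107863
  x_3 = 0.777633 - 0.107863×(0.777633 - 0.900000)/(0.107863 - (-0.188390))
       = 0.822186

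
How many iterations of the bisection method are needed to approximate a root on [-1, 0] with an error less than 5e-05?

We need (b-a)/2^n ≤ 5e-05
(0 - (-1))/2^n ≤ 5e-05
1/2^n ≤ 5e-05
2^n ≥ 20000
n ≥ log₂(20000) = 14.29
n ≥ 15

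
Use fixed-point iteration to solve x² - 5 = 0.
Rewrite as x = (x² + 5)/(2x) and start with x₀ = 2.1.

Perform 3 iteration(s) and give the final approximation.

Equation: x² - 5 = 0
Fixed-point form: x = (x² + 5)/(2x)
x₀ = 2.1

x_1 = g(2.100000) = 2.240476
x_2 = g(2.240476) = 2.236072
x_3 = g(2.236072) = 2.236068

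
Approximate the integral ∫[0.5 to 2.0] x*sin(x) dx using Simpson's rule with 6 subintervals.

f(x) = x*sin(x)
a = 0.5, b = 2.0, n = 6
h = (b - a)/n = 0.250000

Simpson's rule: (h/3)[f(x₀) + 4f(x₁) + 2f(x₂) + ... + f(xₙ)]

x_0 = 0.5000, f(x_0) = 0.239713, coefficient = 1
x_1 = 0.7500, f(x_1) = 0.511229, coefficient = 4
x_2 = 1.0000, f(x_2) = 0.841471, coefficient = 2
x_3 = 1.2500, f(x_3) = 1.186231, coefficient = 4
x_4 = 1.5000, f(x_4) = 1.496242, coefficient = 2
x_5 = 1.7500, f(x_5) = 1.721975, coefficient = 4
x_6 = 2.0000, f(x_6) = 1.818595, coefficient = 1

I ≈ (0.250000/3) × 20.411476 = 1.700956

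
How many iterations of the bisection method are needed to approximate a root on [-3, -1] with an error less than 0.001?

We need (b-a)/2^n ≤ 0.001
(-1 - (-3))/2^n ≤ 0.001
2/2^n ≤ 0.001
2^n ≥ 2000
n ≥ log₂(2000) = 10.97
n ≥ 11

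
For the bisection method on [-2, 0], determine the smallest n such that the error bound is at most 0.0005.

We need (b-a)/2^n ≤ 0.0005
(0 - (-2))/2^n ≤ 0.0005
2/2^n ≤ 0.0005
2^n ≥ 4000
n ≥ log₂(4000) = 11.97
n ≥ 12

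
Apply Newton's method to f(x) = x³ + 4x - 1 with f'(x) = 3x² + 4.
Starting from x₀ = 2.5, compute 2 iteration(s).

f(x) = x³ + 4x - 1
f'(x) = 3x² + 4
x₀ = 2.5

Newton-Raphson formula: x_{n+1} = x_n - f(x_n)/f'(x_n)

Iteration 1:
  f(2.500000) = 24.625000
  f'(2.500000) = 22.750000
  x_1 = 2.500000 - 24.625000/22.750000 = 1.417582
Iteration 2:
  f(1.417582) = 7.519018
  f'(1.417582) = 10.028620
  x_2 = 1.417582 - 7.519018/10.028620 = 0.667826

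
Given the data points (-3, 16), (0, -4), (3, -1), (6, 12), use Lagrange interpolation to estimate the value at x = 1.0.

Lagrange interpolation formula:
P(x) = Σ yᵢ × Lᵢ(x)
where Lᵢ(x) = Π_{j≠i} (x - xⱼ)/(xᵢ - xⱼ)

L_0(1.0) = (1.0 - 0)/(-3 - 0) × (1.0 - 3)/(-3 - 3) × (1.0 - 6)/(-3 - 6) = -0.061728
L_1(1.0) = (1.0 - (-3))/(0 - (-3)) × (1.0 - 3)/(0 - 3) × (1.0 - 6)/(0 - 6) = 0.740741
L_2(1.0) = (1.0 - (-3))/(3 - (-3)) × (1.0 - 0)/(3 - 0) × (1.0 - 6)/(3 - 6) = 0.370370
L_3(1.0) = (1.0 - (-3))/(6 - (-3)) × (1.0 - 0)/(6 - 0) × (1.0 - 3)/(6 - 3) = -0.049383

P(1.0) = 16×L_0(1.0) + (-4)×L_1(1.0) + (-1)×L_2(1.0) + 12×L_3(1.0)
P(1.0) = -4.913580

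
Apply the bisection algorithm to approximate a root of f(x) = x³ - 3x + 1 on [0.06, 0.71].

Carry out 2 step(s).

f(x) = x³ - 3x + 1
Initial interval: [0.06, 0.71]

Iteration 1:
  c_1 = (0.060000 + 0.710000)/2 = 0.385000
  f(c_1) = f(0.385000) = -0.097933
  f(a) × f(c) < 0, new interval: [0.060000, 0.385000]
Iteration 2:
  c_2 = (0.060000 + 0.385000)/2 = 0.222500
  f(c_2) = f(0.222500) = 0.343515
  f(a) × f(c) ≥ 0, new interval: [0.222500, 0.385000]

After 2 iteration(s), the approximation is c_2 = 0.222500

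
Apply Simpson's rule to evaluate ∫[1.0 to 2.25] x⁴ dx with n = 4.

f(x) = x⁴
a = 1.0, b = 2.25, n = 4
h = (b - a)/n = 0.312500

Simpson's rule: (h/3)[f(x₀) + 4f(x₁) + 2f(x₂) + ... + f(xₙ)]

x_0 = 1.0000, f(x_0) = 1.000000, coefficient = 1
x_1 = 1.3125, f(x_1) = 2.967545, coefficient = 4
x_2 = 1.6250, f(x_2) = 6.972900, coefficient = 2
x_3 = 1.9375, f(x_3) = 14.091812, coefficient = 4
x_4 = 2.2500, f(x_4) = 25.628906, coefficient = 1

I ≈ (0.312500/3) × 108.812134 = 11.334597
Exact value: 11.333008
Error: 0.001589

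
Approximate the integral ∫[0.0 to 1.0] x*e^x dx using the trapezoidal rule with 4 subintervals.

f(x) = x*e^x
a = 0.0, b = 1.0, n = 4
h = (b - a)/n = 0.250000

Trapezoidal rule: (h/2)[f(x₀) + 2f(x₁) + 2f(x₂) + ... + f(xₙ)]

x_0 = 0.0000, f(x_0) = 0.000000, coefficient = 1
x_1 = 0.2500, f(x_1) = 0.321006, coefficient = 2
x_2 = 0.5000, f(x_2) = 0.824361, coefficient = 2
x_3 = 0.7500, f(x_3) = 1.587750, coefficient = 2
x_4 = 1.0000, f(x_4) = 2.718282, coefficient = 1

I ≈ (0.250000/2) × 8.184516 = 1.023064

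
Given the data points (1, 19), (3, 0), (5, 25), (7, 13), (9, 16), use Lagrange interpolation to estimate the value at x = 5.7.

Lagrange interpolation formula:
P(x) = Σ yᵢ × Lᵢ(x)
where Lᵢ(x) = Π_{j≠i} (x - xⱼ)/(xᵢ - xⱼ)

L_0(5.7) = (5.7 - 3)/(1 - 3) × (5.7 - 5)/(1 - 5) × (5.7 - 7)/(1 - 7) × (5.7 - 9)/(1 - 9) = 0.021115
L_1(5.7) = (5.7 - 1)/(3 - 1) × (5.7 - 5)/(3 - 5) × (5.7 - 7)/(3 - 7) × (5.7 - 9)/(3 - 9) = -0.147022
L_2(5.7) = (5.7 - 1)/(5 - 1) × (5.7 - 3)/(5 - 3) × (5.7 - 7)/(5 - 7) × (5.7 - 9)/(5 - 9) = 0.850627
L_3(5.7) = (5.7 - 1)/(7 - 1) × (5.7 - 3)/(7 - 3) × (5.7 - 5)/(7 - 5) × (5.7 - 9)/(7 - 9) = 0.305353
L_4(5.7) = (5.7 - 1)/(9 - 1) × (5.7 - 3)/(9 - 3) × (5.7 - 5)/(9 - 5) × (5.7 - 7)/(9 - 7) = -0.030073

P(5.7) = 19×L_0(5.7) + 0×L_1(5.7) + 25×L_2(5.7) + 13×L_3(5.7) + 16×L_4(5.7)
P(5.7) = 25.155274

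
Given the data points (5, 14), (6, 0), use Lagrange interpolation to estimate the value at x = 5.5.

Lagrange interpolation formula:
P(x) = Σ yᵢ × Lᵢ(x)
where Lᵢ(x) = Π_{j≠i} (x - xⱼ)/(xᵢ - xⱼ)

L_0(5.5) = (5.5 - 6)/(5 - 6) = 0.500000
L_1(5.5) = (5.5 - 5)/(6 - 5) = 0.500000

P(5.5) = 14×L_0(5.5) + 0×L_1(5.5)
P(5.5) = 7.000000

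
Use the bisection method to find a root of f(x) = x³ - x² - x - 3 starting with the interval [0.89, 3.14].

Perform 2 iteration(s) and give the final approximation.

f(x) = x³ - x² - x - 3
Initial interval: [0.89, 3.14]

Iteration 1:
  c_1 = (0.890000 + 3.140000)/2 = 2.015000
  f(c_1) = f(2.015000) = -0.893872
  f(a) × f(c) ≥ 0, new interval: [2.015000, 3.140000]
Iteration 2:
  c_2 = (2.015000 + 3.140000)/2 = 2.577500
  f(c_2) = f(2.577500) = 4.902631
  f(a) × f(c) < 0, new interval: [2.015000, 2.577500]

After 2 iteration(s), the approximation is c_2 = 2.577500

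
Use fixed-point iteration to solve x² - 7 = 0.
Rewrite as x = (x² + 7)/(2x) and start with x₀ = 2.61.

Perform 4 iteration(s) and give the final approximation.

Equation: x² - 7 = 0
Fixed-point form: x = (x² + 7)/(2x)
x₀ = 2.61

x_1 = g(2.610000) = 2.645996
x_2 = g(2.645996) = 2.645751
x_3 = g(2.645751) = 2.645751
x_4 = g(2.645751) = 2.645751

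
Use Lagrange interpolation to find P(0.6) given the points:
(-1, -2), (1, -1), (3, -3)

Lagrange interpolation formula:
P(x) = Σ yᵢ × Lᵢ(x)
where Lᵢ(x) = Π_{j≠i} (x - xⱼ)/(xᵢ - xⱼ)

L_0(0.6) = (0.6 - 1)/(-1 - 1) × (0.6 - 3)/(-1 - 3) = 0.120000
L_1(0.6) = (0.6 - (-1))/(1 - (-1)) × (0.6 - 3)/(1 - 3) = 0.960000
L_2(0.6) = (0.6 - (-1))/(3 - (-1)) × (0.6 - 1)/(3 - 1) = -0.080000

P(0.6) = (-2)×L_0(0.6) + (-1)×L_1(0.6) + (-3)×L_2(0.6)
P(0.6) = -0.960000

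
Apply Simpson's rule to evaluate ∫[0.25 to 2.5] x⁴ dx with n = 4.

f(x) = x⁴
a = 0.25, b = 2.5, n = 4
h = (b - a)/n = 0.562500

Simpson's rule: (h/3)[f(x₀) + 4f(x₁) + 2f(x₂) + ... + f(xₙ)]

x_0 = 0.2500, f(x_0) = 0.003906, coefficient = 1
x_1 = 0.8125, f(x_1) = 0.435806, coefficient = 4
x_2 = 1.3750, f(x_2) = 3.574463, coefficient = 2
x_3 = 1.9375, f(x_3) = 14.091812, coefficient = 4
x_4 = 2.5000, f(x_4) = 39.062500, coefficient = 1

I ≈ (0.562500/3) × 104.325806 = 19.561089
Exact value: 19.531055
Error: 0.030034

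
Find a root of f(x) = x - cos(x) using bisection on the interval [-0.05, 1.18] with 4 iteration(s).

f(x) = x - cos(x)
Initial interval: [-0.05, 1.18]

Iteration 1:
  c_1 = (-0.050000 + 1.180000)/2 = 0.565000
  f(c_1) = f(0.565000) = -0.279589
  f(a) × f(c) ≥ 0, new interval: [0.565000, 1.180000]
Iteration 2:
  c_2 = (0.565000 + 1.180000)/2 = 0.872500
  f(c_2) = f(0.872500) = 0.229586
  f(a) × f(c) < 0, new interval: [0.565000, 0.872500]
Iteration 3:
  c_3 = (0.565000 + 0.872500)/2 = 0.718750
  f(c_3) = f(0.718750) = -0.033879
  f(a) × f(c) ≥ 0, new interval: [0.718750, 0.872500]
Iteration 4:
  c_4 = (0.718750 + 0.872500)/2 = 0.795625
  f(c_4) = f(0.795625) = 0.095787
  f(a) × f(c) < 0, new interval: [0.718750, 0.795625]

After 4 iteration(s), the approximation is c_4 = 0.795625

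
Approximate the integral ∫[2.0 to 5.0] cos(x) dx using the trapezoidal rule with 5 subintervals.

f(x) = cos(x)
a = 2.0, b = 5.0, n = 5
h = (b - a)/n = 0.600000

Trapezoidal rule: (h/2)[f(x₀) + 2f(x₁) + 2f(x₂) + ... + f(xₙ)]

x_0 = 2.0000, f(x_0) = -0.416147, coefficient = 1
x_1 = 2.6000, f(x_1) = -0.856889, coefficient = 2
x_2 = 3.2000, f(x_2) = -0.998295, coefficient = 2
x_3 = 3.8000, f(x_3) = -0.790968, coefficient = 2
x_4 = 4.4000, f(x_4) = -0.307333, coefficient = 2
x_5 = 5.0000, f(x_5) = 0.283662, coefficient = 1

I ≈ (0.600000/2) × -6.039453 = -1.811836
Exact value: -1.868222
Error: 0.056386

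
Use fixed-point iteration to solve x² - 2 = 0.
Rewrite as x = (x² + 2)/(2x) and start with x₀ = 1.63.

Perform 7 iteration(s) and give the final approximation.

Equation: x² - 2 = 0
Fixed-point form: x = (x² + 2)/(2x)
x₀ = 1.63

x_1 = g(1.630000) = 1.428497
x_2 = g(1.428497) = 1.414285
x_3 = g(1.414285) = 1.414214
x_4 = g(1.414214) = 1.414214
x_5 = g(1.414214) = 1.414214
x_6 = g(1.414214) = 1.414214
x_7 = g(1.414214) = 1.414214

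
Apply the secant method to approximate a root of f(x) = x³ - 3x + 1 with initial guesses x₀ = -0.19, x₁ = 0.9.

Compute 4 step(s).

f(x) = x³ - 3x + 1
x₀ = -0.19, x₁ = 0.9

Secant formula: x_{n+1} = x_n - f(x_n)(x_n - x_{n-1})/(f(x_n) - f(x_{n-1}))

Iteration 1:
  f(-0.190000) = 1.563141
  f(0.900000) = -0.971000
  x_2 = 0.900000 - (-0.971000)×(0.900000 - (-0.190000))/(-0.971000 - 1.563141)
       = 0.482348
Iteration 2:
  f(0.900000) = -0.971000
  f(0.482348) = -0.334820
  x_3 = 0.482348 - (-0.334820)×(0.482348 - 0.900000)/(-0.334820 - (-0.971000))
       = 0.262538
Iteration 3:
  f(0.482348) = -0.334820
  f(0.262538) = 0.230482
  x_4 = 0.262538 - 0.230482×(0.262538 - 0.482348)/(0.230482 - (-0.334820))
       = 0.352158
Iteration 4:
  f(0.262538) = 0.230482
  f(0.352158) = -0.012800
  x_5 = 0.352158 - (-0.012800)×(0.352158 - 0.262538)/(-0.012800 - 0.230482)
       = 0.347442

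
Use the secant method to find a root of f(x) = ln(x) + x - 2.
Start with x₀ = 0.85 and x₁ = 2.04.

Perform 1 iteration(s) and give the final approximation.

f(x) = ln(x) + x - 2
x₀ = 0.85, x₁ = 2.04

Secant formula: x_{n+1} = x_n - f(x_n)(x_n - x_{n-1})/(f(x_n) - f(x_{n-1}))

Iteration 1:
  f(0.850000) = -1.312519
  f(2.040000) = 0.752950
  x_2 = 2.040000 - 0.752950×(2.040000 - 0.850000)/(0.752950 - (-1.312519))
       = 1.606195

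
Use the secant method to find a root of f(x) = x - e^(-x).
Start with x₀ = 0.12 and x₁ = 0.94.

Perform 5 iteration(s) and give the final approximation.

f(x) = x - e^(-x)
x₀ = 0.12, x₁ = 0.94

Secant formula: x_{n+1} = x_n - f(x_n)(x_n - x_{n-1})/(f(x_n) - f(x_{n-1}))

Iteration 1:
  f(0.120000) = -0.766920
  f(0.940000) = 0.549372
  x_2 = 0.940000 - 0.549372×(0.940000 - 0.120000)/(0.549372 - (-0.766920))
       = 0.597762
Iteration 2:
  f(0.940000) = 0.549372
  f(0.597762) = 0.047721
  x_3 = 0.597762 - 0.047721×(0.597762 - 0.940000)/(0.047721 - 0.549372)
       = 0.565206
Iteration 3:
  f(0.597762) = 0.047721
  f(0.565206) = -0.003037
  x_4 = 0.565206 - (-0.003037)×(0.565206 - 0.597762)/(-0.003037 - 0.047721)
       = 0.567154
Iteration 4:
  f(0.565206) = -0.003037
  f(0.567154) = 0.000017
  x_5 = 0.567154 - 0.000017×(0.567154 - 0.565206)/(0.000017 - (-0.003037))
       = 0.567143
Iteration 5:
  f(0.567154) = 0.000017
  f(0.567143) = 0.000000
  x_6 = 0.567143 - 0.000000×(0.567143 - 0.567154)/(0.000000 - 0.000017)
       = 0.567143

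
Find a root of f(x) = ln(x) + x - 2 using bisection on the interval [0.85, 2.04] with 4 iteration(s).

f(x) = ln(x) + x - 2
Initial interval: [0.85, 2.04]

Iteration 1:
  c_1 = (0.850000 + 2.040000)/2 = 1.445000
  f(c_1) = f(1.445000) = -0.186891
  f(a) × f(c) ≥ 0, new interval: [1.445000, 2.040000]
Iteration 2:
  c_2 = (1.445000 + 2.040000)/2 = 1.742500
  f(c_2) = f(1.742500) = 0.297821
  f(a) × f(c) < 0, new interval: [1.445000, 1.742500]
Iteration 3:
  c_3 = (1.445000 + 1.742500)/2 = 1.593750
  f(c_3) = f(1.593750) = 0.059840
  f(a) × f(c) < 0, new interval: [1.445000, 1.593750]
Iteration 4:
  c_4 = (1.445000 + 1.593750)/2 = 1.519375
  f(c_4) = f(1.519375) = -0.062326
  f(a) × f(c) ≥ 0, new interval: [1.519375, 1.593750]

After 4 iteration(s), the approximation is c_4 = 1.519375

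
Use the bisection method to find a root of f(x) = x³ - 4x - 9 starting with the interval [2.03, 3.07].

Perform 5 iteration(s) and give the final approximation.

f(x) = x³ - 4x - 9
Initial interval: [2.03, 3.07]

Iteration 1:
  c_1 = (2.030000 + 3.070000)/2 = 2.550000
  f(c_1) = f(2.550000) = -2.618625
  f(a) × f(c) ≥ 0, new interval: [2.550000, 3.070000]
Iteration 2:
  c_2 = (2.550000 + 3.070000)/2 = 2.810000
  f(c_2) = f(2.810000) = 1.948041
  f(a) × f(c) < 0, new interval: [2.550000, 2.810000]
Iteration 3:
  c_3 = (2.550000 + 2.810000)/2 = 2.680000
  f(c_3) = f(2.680000) = -0.471168
  f(a) × f(c) ≥ 0, new interval: [2.680000, 2.810000]
Iteration 4:
  c_4 = (2.680000 + 2.810000)/2 = 2.745000
  f(c_4) = f(2.745000) = 0.703644
  f(a) × f(c) < 0, new interval: [2.680000, 2.745000]
Iteration 5:
  c_5 = (2.680000 + 2.745000)/2 = 2.712500
  f(c_5) = f(2.712500) = 0.107643
  f(a) × f(c) < 0, new interval: [2.680000, 2.712500]

After 5 iteration(s), the approximation is c_5 = 2.712500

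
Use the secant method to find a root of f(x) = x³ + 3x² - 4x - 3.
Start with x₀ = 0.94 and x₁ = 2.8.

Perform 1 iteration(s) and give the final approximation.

f(x) = x³ + 3x² - 4x - 3
x₀ = 0.94, x₁ = 2.8

Secant formula: x_{n+1} = x_n - f(x_n)(x_n - x_{n-1})/(f(x_n) - f(x_{n-1}))

Iteration 1:
  f(0.940000) = -3.278616
  f(2.800000) = 31.272000
  x_2 = 2.800000 - 31.272000×(2.800000 - 0.940000)/(31.272000 - (-3.278616))
       = 1.116501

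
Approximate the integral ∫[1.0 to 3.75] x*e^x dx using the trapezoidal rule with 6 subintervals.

f(x) = x*e^x
a = 1.0, b = 3.75, n = 6
h = (b - a)/n = 0.458333

Trapezoidal rule: (h/2)[f(x₀) + 2f(x₁) + 2f(x₂) + ... + f(xₙ)]

x_0 = 1.0000, f(x_0) = 2.718282, coefficient = 1
x_1 = 1.4583, f(x_1) = 6.269067, coefficient = 2
x_2 = 1.9167, f(x_2) = 13.029998, coefficient = 2
x_3 = 2.3750, f(x_3) = 25.533656, coefficient = 2
x_4 = 2.8333, f(x_4) = 48.172446, coefficient = 2
x_5 = 3.2917, f(x_5) = 88.505145, coefficient = 2
x_6 = 3.7500, f(x_6) = 159.454058, coefficient = 1

I ≈ (0.458333/2) × 525.192966 = 120.356721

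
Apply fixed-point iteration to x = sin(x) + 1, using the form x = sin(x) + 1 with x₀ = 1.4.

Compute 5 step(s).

Equation: x = sin(x) + 1
Fixed-point form: x = sin(x) + 1
x₀ = 1.4

x_1 = g(1.400000) = 1.985450
x_2 = g(1.985450) = 1.915256
x_3 = g(1.915256) = 1.941258
x_4 = g(1.941258) = 1.932160
x_5 = g(1.932160) = 1.935415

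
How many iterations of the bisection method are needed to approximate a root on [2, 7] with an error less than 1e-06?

We need (b-a)/2^n ≤ 1e-06
(7 - 2)/2^n ≤ 1e-06
5/2^n ≤ 1e-06
2^n ≥ 5000000
n ≥ log₂(5000000) = 22.25
n ≥ 23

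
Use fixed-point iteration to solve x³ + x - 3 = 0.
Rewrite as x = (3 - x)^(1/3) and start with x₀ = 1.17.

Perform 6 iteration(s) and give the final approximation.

Equation: x³ + x - 3 = 0
Fixed-point form: x = (3 - x)^(1/3)
x₀ = 1.17

x_1 = g(1.170000) = 1.223161
x_2 = g(1.223161) = 1.211200
x_3 = g(1.211200) = 1.213912
x_4 = g(1.213912) = 1.213298
x_5 = g(1.213298) = 1.213437
x_6 = g(1.213437) = 1.213406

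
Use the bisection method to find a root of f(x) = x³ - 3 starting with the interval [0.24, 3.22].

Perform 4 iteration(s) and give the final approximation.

f(x) = x³ - 3
Initial interval: [0.24, 3.22]

Iteration 1:
  c_1 = (0.240000 + 3.220000)/2 = 1.730000
  f(c_1) = f(1.730000) = 2.177717
  f(a) × f(c) < 0, new interval: [0.240000, 1.730000]
Iteration 2:
  c_2 = (0.240000 + 1.730000)/2 = 0.985000
  f(c_2) = f(0.985000) = -2.044328
  f(a) × f(c) ≥ 0, new interval: [0.985000, 1.730000]
Iteration 3:
  c_3 = (0.985000 + 1.730000)/2 = 1.357500
  f(c_3) = f(1.357500) = -0.498391
  f(a) × f(c) ≥ 0, new interval: [1.357500, 1.730000]
Iteration 4:
  c_4 = (1.357500 + 1.730000)/2 = 1.543750
  f(c_4) = f(1.543750) = 0.679010
  f(a) × f(c) < 0, new interval: [1.357500, 1.543750]

After 4 iteration(s), the approximation is c_4 = 1.543750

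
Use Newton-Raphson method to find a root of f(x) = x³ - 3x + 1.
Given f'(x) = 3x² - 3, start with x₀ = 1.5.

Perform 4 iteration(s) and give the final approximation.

f(x) = x³ - 3x + 1
f'(x) = 3x² - 3
x₀ = 1.5

Newton-Raphson formula: x_{n+1} = x_n - f(x_n)/f'(x_n)

Iteration 1:
  f(1.500000) = -0.125000
  f'(1.500000) = 3.750000
  x_1 = 1.500000 - (-0.125000)/3.750000 = 1.533333
Iteration 2:
  f(1.533333) = 0.005037
  f'(1.533333) = 4.053333
  x_2 = 1.533333 - 0.005037/4.053333 = 1.532091
Iteration 3:
  f(1.532091) = 0.000007
  f'(1.532091) = 4.041905
  x_3 = 1.532091 - 0.000007/4.041905 = 1.532089
Iteration 4:
  f(1.532089) = 0.000000
  f'(1.532089) = 4.041889
  x_4 = 1.532089 - 0.000000/4.041889 = 1.532089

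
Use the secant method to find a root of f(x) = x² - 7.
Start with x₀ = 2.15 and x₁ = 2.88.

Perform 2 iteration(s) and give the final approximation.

f(x) = x² - 7
x₀ = 2.15, x₁ = 2.88

Secant formula: x_{n+1} = x_n - f(x_n)(x_n - x_{n-1})/(f(x_n) - f(x_{n-1}))

Iteration 1:
  f(2.150000) = -2.377500
  f(2.880000) = 1.294400
  x_2 = 2.880000 - 1.294400×(2.880000 - 2.150000)/(1.294400 - (-2.377500))
       = 2.622664
Iteration 2:
  f(2.880000) = 1.294400
  f(2.622664) = -0.121633
  x_3 = 2.622664 - (-0.121633)×(2.622664 - 2.880000)/(-0.121633 - 1.294400)
       = 2.644768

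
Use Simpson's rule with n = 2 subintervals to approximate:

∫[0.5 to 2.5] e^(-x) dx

f(x) = e^(-x)
a = 0.5, b = 2.5, n = 2
h = (b - a)/n = 1.000000

Simpson's rule: (h/3)[f(x₀) + 4f(x₁) + 2f(x₂) + ... + f(xₙ)]

x_0 = 0.5000, f(x_0) = 0.606531, coefficient = 1
x_1 = 1.5000, f(x_1) = 0.223130, coefficient = 4
x_2 = 2.5000, f(x_2) = 0.082085, coefficient = 1

I ≈ (1.000000/3) × 1.581136 = 0.527045
Exact value: 0.524446
Error: 0.002600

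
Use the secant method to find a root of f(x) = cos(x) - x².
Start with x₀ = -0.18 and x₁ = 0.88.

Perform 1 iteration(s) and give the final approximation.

f(x) = cos(x) - x²
x₀ = -0.18, x₁ = 0.88

Secant formula: x_{n+1} = x_n - f(x_n)(x_n - x_{n-1})/(f(x_n) - f(x_{n-1}))

Iteration 1:
  f(-0.180000) = 0.951444
  f(0.880000) = -0.137249
  x_2 = 0.880000 - (-0.137249)×(0.880000 - (-0.180000))/(-0.137249 - 0.951444)
       = 0.746368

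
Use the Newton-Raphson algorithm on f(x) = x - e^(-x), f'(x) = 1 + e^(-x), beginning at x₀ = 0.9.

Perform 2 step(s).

f(x) = x - e^(-x)
f'(x) = 1 + e^(-x)
x₀ = 0.9

Newton-Raphson formula: x_{n+1} = x_n - f(x_n)/f'(x_n)

Iteration 1:
  f(0.900000) = 0.493430
  f'(0.900000) = 1.406570
  x_1 = 0.900000 - 0.493430/1.406570 = 0.549196
Iteration 2:
  f(0.549196) = -0.028218
  f'(0.549196) = 1.577414
  x_2 = 0.549196 - (-0.028218)/1.577414 = 0.567085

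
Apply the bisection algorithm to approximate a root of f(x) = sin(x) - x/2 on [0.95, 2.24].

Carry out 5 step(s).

f(x) = sin(x) - x/2
Initial interval: [0.95, 2.24]

Iteration 1:
  c_1 = (0.950000 + 2.240000)/2 = 1.595000
  f(c_1) = f(1.595000) = 0.202207
  f(a) × f(c) ≥ 0, new interval: [1.595000, 2.240000]
Iteration 2:
  c_2 = (1.595000 + 2.240000)/2 = 1.917500
  f(c_2) = f(1.917500) = -0.018252
  f(a) × f(c) < 0, new interval: [1.595000, 1.917500]
Iteration 3:
  c_3 = (1.595000 + 1.917500)/2 = 1.756250
  f(c_3) = f(1.756250) = 0.104728
  f(a) × f(c) ≥ 0, new interval: [1.756250, 1.917500]
Iteration 4:
  c_4 = (1.756250 + 1.917500)/2 = 1.836875
  f(c_4) = f(1.836875) = 0.046372
  f(a) × f(c) ≥ 0, new interval: [1.836875, 1.917500]
Iteration 5:
  c_5 = (1.836875 + 1.917500)/2 = 1.877188
  f(c_5) = f(1.877188) = 0.014835
  f(a) × f(c) ≥ 0, new interval: [1.877188, 1.917500]

After 5 iteration(s), the approximation is c_5 = 1.877188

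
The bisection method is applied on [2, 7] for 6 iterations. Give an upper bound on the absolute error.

Bisection error bound: |error| ≤ (b-a)/2^n
|error| ≤ (7 - 2)/2^6 = 5/2^6
|error| ≤ 0.0781250000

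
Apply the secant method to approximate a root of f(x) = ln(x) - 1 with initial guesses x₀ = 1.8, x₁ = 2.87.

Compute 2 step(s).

f(x) = ln(x) - 1
x₀ = 1.8, x₁ = 2.87

Secant formula: x_{n+1} = x_n - f(x_n)(x_n - x_{n-1})/(f(x_n) - f(x_{n-1}))

Iteration 1:
  f(1.800000) = -0.412213
  f(2.870000) = 0.054312
  x_2 = 2.870000 - 0.054312×(2.870000 - 1.800000)/(0.054312 - (-0.412213))
       = 2.745433
Iteration 2:
  f(2.870000) = 0.054312
  f(2.745433) = 0.009939
  x_3 = 2.745433 - 0.009939×(2.745433 - 2.870000)/(0.009939 - 0.054312)
       = 2.717532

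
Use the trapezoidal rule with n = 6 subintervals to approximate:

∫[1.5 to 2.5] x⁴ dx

f(x) = x⁴
a = 1.5, b = 2.5, n = 6
h = (b - a)/n = 0.166667

Trapezoidal rule: (h/2)[f(x₀) + 2f(x₁) + 2f(x₂) + ... + f(xₙ)]

x_0 = 1.5000, f(x_0) = 5.062500, coefficient = 1
x_1 = 1.6667, f(x_1) = 7.716049, coefficient = 2
x_2 = 1.8333, f(x_2) = 11.297068, coefficient = 2
x_3 = 2.0000, f(x_3) = 16.000000, coefficient = 2
x_4 = 2.1667, f(x_4) = 22.037809, coefficient = 2
x_5 = 2.3333, f(x_5) = 29.641975, coefficient = 2
x_6 = 2.5000, f(x_6) = 39.062500, coefficient = 1

I ≈ (0.166667/2) × 217.510802 = 18.125900
Exact value: 18.012500
Error: 0.113400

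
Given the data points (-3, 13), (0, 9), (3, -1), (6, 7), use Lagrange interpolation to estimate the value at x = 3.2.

Lagrange interpolation formula:
P(x) = Σ yᵢ × Lᵢ(x)
where Lᵢ(x) = Π_{j≠i} (x - xⱼ)/(xᵢ - xⱼ)

L_0(3.2) = (3.2 - 0)/(-3 - 0) × (3.2 - 3)/(-3 - 3) × (3.2 - 6)/(-3 - 6) = 0.011062
L_1(3.2) = (3.2 - (-3))/(0 - (-3)) × (3.2 - 3)/(0 - 3) × (3.2 - 6)/(0 - 6) = -0.064296
L_2(3.2) = (3.2 - (-3))/(3 - (-3)) × (3.2 - 0)/(3 - 0) × (3.2 - 6)/(3 - 6) = 1.028741
L_3(3.2) = (3.2 - (-3))/(6 - (-3)) × (3.2 - 0)/(6 - 0) × (3.2 - 3)/(6 - 3) = 0.024494

P(3.2) = 13×L_0(3.2) + 9×L_1(3.2) + (-1)×L_2(3.2) + 7×L_3(3.2)
P(3.2) = -1.292148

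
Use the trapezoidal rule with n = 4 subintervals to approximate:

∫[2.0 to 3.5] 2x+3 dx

f(x) = 2x+3
a = 2.0, b = 3.5, n = 4
h = (b - a)/n = 0.375000

Trapezoidal rule: (h/2)[f(x₀) + 2f(x₁) + 2f(x₂) + ... + f(xₙ)]

x_0 = 2.0000, f(x_0) = 7.000000, coefficient = 1
x_1 = 2.3750, f(x_1) = 7.750000, coefficient = 2
x_2 = 2.7500, f(x_2) = 8.500000, coefficient = 2
x_3 = 3.1250, f(x_3) = 9.250000, coefficient = 2
x_4 = 3.5000, f(x_4) = 10.000000, coefficient = 1

I ≈ (0.375000/2) × 68.000000 = 12.750000
Exact value: 12.750000
Error: 0.000000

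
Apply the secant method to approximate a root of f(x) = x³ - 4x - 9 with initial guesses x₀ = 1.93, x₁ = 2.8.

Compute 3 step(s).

f(x) = x³ - 4x - 9
x₀ = 1.93, x₁ = 2.8

Secant formula: x_{n+1} = x_n - f(x_n)(x_n - x_{n-1})/(f(x_n) - f(x_{n-1}))

Iteration 1:
  f(1.930000) = -9.530943
  f(2.800000) = 1.752000
  x_2 = 2.800000 - 1.752000×(2.800000 - 1.930000)/(1.752000 - (-9.530943))
       = 2.664908
Iteration 2:
  f(2.800000) = 1.752000
  f(2.664908) = -0.734170
  x_3 = 2.664908 - (-0.734170)×(2.664908 - 2.800000)/(-0.734170 - 1.752000)
       = 2.704801
Iteration 3:
  f(2.664908) = -0.734170
  f(2.704801) = -0.031027
  x_4 = 2.704801 - (-0.031027)×(2.704801 - 2.664908)/(-0.031027 - (-0.734170))
       = 2.706561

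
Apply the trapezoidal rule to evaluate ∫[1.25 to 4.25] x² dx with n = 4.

f(x) = x²
a = 1.25, b = 4.25, n = 4
h = (b - a)/n = 0.750000

Trapezoidal rule: (h/2)[f(x₀) + 2f(x₁) + 2f(x₂) + ... + f(xₙ)]

x_0 = 1.2500, f(x_0) = 1.562500, coefficient = 1
x_1 = 2.0000, f(x_1) = 4.000000, coefficient = 2
x_2 = 2.7500, f(x_2) = 7.562500, coefficient = 2
x_3 = 3.5000, f(x_3) = 12.250000, coefficient = 2
x_4 = 4.2500, f(x_4) = 18.062500, coefficient = 1

I ≈ (0.750000/2) × 67.250000 = 25.218750
Exact value: 24.937500
Error: 0.281250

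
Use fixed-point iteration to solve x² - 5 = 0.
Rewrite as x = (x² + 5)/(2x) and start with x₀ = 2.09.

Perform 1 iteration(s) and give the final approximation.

Equation: x² - 5 = 0
Fixed-point form: x = (x² + 5)/(2x)
x₀ = 2.09

x_1 = g(2.090000) = 2.241172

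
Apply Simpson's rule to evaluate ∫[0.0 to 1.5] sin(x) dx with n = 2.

f(x) = sin(x)
a = 0.0, b = 1.5, n = 2
h = (b - a)/n = 0.750000

Simpson's rule: (h/3)[f(x₀) + 4f(x₁) + 2f(x₂) + ... + f(xₙ)]

x_0 = 0.0000, f(x_0) = 0.000000, coefficient = 1
x_1 = 0.7500, f(x_1) = 0.681639, coefficient = 4
x_2 = 1.5000, f(x_2) = 0.997495, coefficient = 1

I ≈ (0.750000/3) × 3.724050 = 0.931013
Exact value: 0.929263
Error: 0.001750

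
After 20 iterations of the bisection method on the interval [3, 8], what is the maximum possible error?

Bisection error bound: |error| ≤ (b-a)/2^n
|error| ≤ (8 - 3)/2^20 = 5/2^20
|error| ≤ 0.0000047684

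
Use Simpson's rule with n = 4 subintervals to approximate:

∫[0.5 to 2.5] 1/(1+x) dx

f(x) = 1/(1+x)
a = 0.5, b = 2.5, n = 4
h = (b - a)/n = 0.500000

Simpson's rule: (h/3)[f(x₀) + 4f(x₁) + 2f(x₂) + ... + f(xₙ)]

x_0 = 0.5000, f(x_0) = 0.666667, coefficient = 1
x_1 = 1.0000, f(x_1) = 0.500000, coefficient = 4
x_2 = 1.5000, f(x_2) = 0.400000, coefficient = 2
x_3 = 2.0000, f(x_3) = 0.333333, coefficient = 4
x_4 = 2.5000, f(x_4) = 0.285714, coefficient = 1

I ≈ (0.500000/3) × 5.085714 = 0.847619
Exact value: 0.847298
Error: 0.000321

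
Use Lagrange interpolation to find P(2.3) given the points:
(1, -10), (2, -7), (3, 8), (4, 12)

Lagrange interpolation formula:
P(x) = Σ yᵢ × Lᵢ(x)
where Lᵢ(x) = Π_{j≠i} (x - xⱼ)/(xᵢ - xⱼ)

L_0(2.3) = (2.3 - 2)/(1 - 2) × (2.3 - 3)/(1 - 3) × (2.3 - 4)/(1 - 4) = -0.059500
L_1(2.3) = (2.3 - 1)/(2 - 1) × (2.3 - 3)/(2 - 3) × (2.3 - 4)/(2 - 4) = 0.773500
L_2(2.3) = (2.3 - 1)/(3 - 1) × (2.3 - 2)/(3 - 2) × (2.3 - 4)/(3 - 4) = 0.331500
L_3(2.3) = (2.3 - 1)/(4 - 1) × (2.3 - 2)/(4 - 2) × (2.3 - 3)/(4 - 3) = -0.045500

P(2.3) = (-10)×L_0(2.3) + (-7)×L_1(2.3) + 8×L_2(2.3) + 12×L_3(2.3)
P(2.3) = -2.713500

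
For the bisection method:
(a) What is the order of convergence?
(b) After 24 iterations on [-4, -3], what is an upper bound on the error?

(a) Bisection has linear (order 1) convergence; the error is halved each step.

(b) Error bound = (b-a)/2^n = (-3 - (-4))/2^{24}
    = 1/2^{24}

(a) 1 (linear); (b) error ≤ 5.96e-08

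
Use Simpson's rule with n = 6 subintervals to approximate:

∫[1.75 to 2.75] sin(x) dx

f(x) = sin(x)
a = 1.75, b = 2.75, n = 6
h = (b - a)/n = 0.166667

Simpson's rule: (h/3)[f(x₀) + 4f(x₁) + 2f(x₂) + ... + f(xₙ)]

x_0 = 1.7500, f(x_0) = 0.983986, coefficient = 1
x_1 = 1.9167, f(x_1) = 0.940781, coefficient = 4
x_2 = 2.0833, f(x_2) = 0.871503, coefficient = 2
x_3 = 2.2500, f(x_3) = 0.778073, coefficient = 4
x_4 = 2.4167, f(x_4) = 0.663080, coefficient = 2
x_5 = 2.5833, f(x_5) = 0.529711, coefficient = 4
x_6 = 2.7500, f(x_6) = 0.381661, coefficient = 1

I ≈ (0.166667/3) × 13.429072 = 0.746060
Exact value: 0.746056
Error: 0.000003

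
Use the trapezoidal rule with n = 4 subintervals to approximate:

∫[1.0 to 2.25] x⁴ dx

f(x) = x⁴
a = 1.0, b = 2.25, n = 4
h = (b - a)/n = 0.312500

Trapezoidal rule: (h/2)[f(x₀) + 2f(x₁) + 2f(x₂) + ... + f(xₙ)]

x_0 = 1.0000, f(x_0) = 1.000000, coefficient = 1
x_1 = 1.3125, f(x_1) = 2.967545, coefficient = 2
x_2 = 1.6250, f(x_2) = 6.972900, coefficient = 2
x_3 = 1.9375, f(x_3) = 14.091812, coefficient = 2
x_4 = 2.2500, f(x_4) = 25.628906, coefficient = 1

I ≈ (0.312500/2) × 74.693420 = 11.670847
Exact value: 11.333008
Error: 0.337839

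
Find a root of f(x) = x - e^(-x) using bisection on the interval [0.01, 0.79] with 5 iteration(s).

f(x) = x - e^(-x)
Initial interval: [0.01, 0.79]

Iteration 1:
  c_1 = (0.010000 + 0.790000)/2 = 0.400000
  f(c_1) = f(0.400000) = -0.270320
  f(a) × f(c) ≥ 0, new interval: [0.400000, 0.790000]
Iteration 2:
  c_2 = (0.400000 + 0.790000)/2 = 0.595000
  f(c_2) = f(0.595000) = 0.043437
  f(a) × f(c) < 0, new interval: [0.400000, 0.595000]
Iteration 3:
  c_3 = (0.400000 + 0.595000)/2 = 0.497500
  f(c_3) = f(0.497500) = -0.110549
  f(a) × f(c) ≥ 0, new interval: [0.497500, 0.595000]
Iteration 4:
  c_4 = (0.497500 + 0.595000)/2 = 0.546250
  f(c_4) = f(0.546250) = -0.032867
  f(a) × f(c) ≥ 0, new interval: [0.546250, 0.595000]
Iteration 5:
  c_5 = (0.546250 + 0.595000)/2 = 0.570625
  f(c_5) = f(0.570625) = 0.005453
  f(a) × f(c) < 0, new interval: [0.546250, 0.570625]

After 5 iteration(s), the approximation is c_5 = 0.570625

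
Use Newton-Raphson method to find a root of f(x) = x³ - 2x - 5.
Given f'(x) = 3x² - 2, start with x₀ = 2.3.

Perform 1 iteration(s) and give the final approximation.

f(x) = x³ - 2x - 5
f'(x) = 3x² - 2
x₀ = 2.3

Newton-Raphson formula: x_{n+1} = x_n - f(x_n)/f'(x_n)

Iteration 1:
  f(2.300000) = 2.567000
  f'(2.300000) = 13.870000
  x_1 = 2.300000 - 2.567000/13.870000 = 2.114924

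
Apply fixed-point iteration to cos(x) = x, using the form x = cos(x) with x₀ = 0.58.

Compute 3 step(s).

Equation: cos(x) = x
Fixed-point form: x = cos(x)
x₀ = 0.58

x_1 = g(0.580000) = 0.836463
x_2 = g(0.836463) = 0.670093
x_3 = g(0.670093) = 0.783764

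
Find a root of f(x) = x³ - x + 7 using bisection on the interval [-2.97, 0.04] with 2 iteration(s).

f(x) = x³ - x + 7
Initial interval: [-2.97, 0.04]

Iteration 1:
  c_1 = (-2.970000 + 0.040000)/2 = -1.465000
  f(c_1) = f(-1.465000) = 5.320780
  f(a) × f(c) < 0, new interval: [-2.970000, -1.465000]
Iteration 2:
  c_2 = (-2.970000 + (-1.465000))/2 = -2.217500
  f(c_2) = f(-2.217500) = -1.686627
  f(a) × f(c) ≥ 0, new interval: [-2.217500, -1.465000]

After 2 iteration(s), the approximation is c_2 = -2.217500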